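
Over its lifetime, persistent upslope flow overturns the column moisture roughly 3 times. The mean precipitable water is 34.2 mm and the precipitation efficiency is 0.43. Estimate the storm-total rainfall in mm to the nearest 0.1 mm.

rainfall ≈ 44.1 mm

Each cycle deposits ε × PW = 0.43 × 34.2 = 14.706 mm.
Over 3 cycles: 3 × 14.706 = 44.1 mm.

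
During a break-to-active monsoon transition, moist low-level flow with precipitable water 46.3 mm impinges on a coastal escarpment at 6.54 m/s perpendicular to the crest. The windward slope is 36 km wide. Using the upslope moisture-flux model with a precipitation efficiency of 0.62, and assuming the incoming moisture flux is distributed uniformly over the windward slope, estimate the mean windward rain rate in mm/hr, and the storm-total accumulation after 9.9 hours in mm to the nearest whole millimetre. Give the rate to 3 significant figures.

Incoming column moisture flux per unit ridge length: F = V × PW = 6.54 × 46.3 = 302.802 mm·m/s.
Spread over the 36 km slope with efficiency ε = 0.62: R = ε·F/W = 0.62 × 302.802 / 36000 m = 5.215e-03 mm/s.
R = 5.215e-03 × 3600 = 18.8 mm/hr.
Over 9.9 h: total = 18.8 × 9.9 = 186.12 ≈ 186 mm.

R ≈ 18.8 mm/hr; total ≈ 186 mm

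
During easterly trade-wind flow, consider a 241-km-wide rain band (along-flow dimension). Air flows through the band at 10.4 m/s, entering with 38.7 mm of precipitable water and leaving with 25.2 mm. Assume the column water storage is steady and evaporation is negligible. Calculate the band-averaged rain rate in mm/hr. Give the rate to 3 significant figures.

R ≈ 2.10 mm/hr

Column moisture flux per unit crosswind length is F = V × PW.
Inflow: F_in = 10.4 × 38.7 = 402.48 mm·m/s
Outflow: F_out = 10.4 × 25.2 = 262.08 mm·m/s
Steady-state rate R = (F_in − F_out)/L = (402.48 − 262.08) / 241000 m = 5.826e-04 mm/s.
R = 5.826e-04 × 3600 = 2.10 mm/hr.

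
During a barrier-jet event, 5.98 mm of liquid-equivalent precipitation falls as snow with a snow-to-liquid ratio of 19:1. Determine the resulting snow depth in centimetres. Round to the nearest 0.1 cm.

Snow depth = liquid × ratio = 5.98 mm × 19 = 113.62 mm = 11.4 cm.

snow depth ≈ 11.4 cm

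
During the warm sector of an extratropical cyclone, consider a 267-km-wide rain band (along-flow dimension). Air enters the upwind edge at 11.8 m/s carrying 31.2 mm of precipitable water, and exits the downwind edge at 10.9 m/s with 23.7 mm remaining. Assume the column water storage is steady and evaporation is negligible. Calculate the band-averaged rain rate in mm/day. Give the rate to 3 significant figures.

R ≈ 35.5 mm/day

Column moisture flux per unit crosswind length is F = V × PW.
Inflow: F_in = 11.8 × 31.2 = 368.16 mm·m/s
Outflow: F_out = 10.9 × 23.7 = 258.33 mm·m/s
Steady-state rate R = (F_in − F_out)/L = (368.16 − 258.33) / 267000 m = 4.113e-04 mm/s.
R = 4.113e-04 × 3600 × 24 = 35.5 mm/day.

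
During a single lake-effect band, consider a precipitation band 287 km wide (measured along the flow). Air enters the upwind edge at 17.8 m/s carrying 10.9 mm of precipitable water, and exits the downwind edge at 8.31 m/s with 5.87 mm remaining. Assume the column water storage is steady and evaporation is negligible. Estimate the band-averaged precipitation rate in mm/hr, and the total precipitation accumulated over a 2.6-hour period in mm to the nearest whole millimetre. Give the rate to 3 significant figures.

R ≈ 1.82 mm/hr; total ≈ 5 mm

Column moisture flux per unit crosswind length is F = V × PW.
Inflow: F_in = 17.8 × 10.9 = 194.02 mm·m/s
Outflow: F_out = 8.31 × 5.87 = 48.7797 mm·m/s
Steady-state rate R = (F_in − F_out)/L = (194.02 − 48.7797) / 287000 m = 5.061e-04 mm/s.
R = 5.061e-04 × 3600 = 1.82 mm/hr.
Over 2.6 h: total = 1.82 × 2.6 = 4.732 ≈ 5 mm.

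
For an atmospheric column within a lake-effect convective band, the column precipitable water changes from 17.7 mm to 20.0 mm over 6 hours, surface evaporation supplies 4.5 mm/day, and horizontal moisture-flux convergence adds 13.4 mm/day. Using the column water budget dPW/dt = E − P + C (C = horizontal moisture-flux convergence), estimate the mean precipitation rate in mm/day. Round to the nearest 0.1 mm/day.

dPW/dt = (20.0 − 17.7) mm / (6/24 day) = +9.200 mm/day.
P = E + C − dPW/dt = 4.5 + (13.4) − (+9.200) = 8.7 mm/day.

P ≈ 8.7 mm/day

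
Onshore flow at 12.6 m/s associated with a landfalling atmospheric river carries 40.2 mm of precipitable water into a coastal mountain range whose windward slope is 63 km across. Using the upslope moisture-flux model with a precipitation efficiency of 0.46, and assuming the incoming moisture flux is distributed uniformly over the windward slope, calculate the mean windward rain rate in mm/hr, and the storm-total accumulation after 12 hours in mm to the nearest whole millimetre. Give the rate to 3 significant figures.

Incoming column moisture flux per unit ridge length: F = V × PW = 12.6 × 40.2 = 506.52 mm·m/s.
Spread over the 63 km slope with efficiency ε = 0.46: R = ε·F/W = 0.46 × 506.52 / 63000 m = 3.698e-03 mm/s.
R = 3.698e-03 × 3600 = 13.3 mm/hr.
Over 12 h: total = 13.3 × 12 = 159.6 ≈ 160 mm.

R ≈ 13.3 mm/hr; total ≈ 160 mm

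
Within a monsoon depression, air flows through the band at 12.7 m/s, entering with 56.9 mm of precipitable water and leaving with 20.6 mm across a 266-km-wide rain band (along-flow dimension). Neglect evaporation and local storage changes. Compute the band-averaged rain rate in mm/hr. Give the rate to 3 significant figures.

Column moisture flux per unit crosswind length is F = V × PW.
Inflow: F_in = 12.7 × 56.9 = 722.63 mm·m/s
Outflow: F_out = 12.7 × 20.6 = 261.62 mm·m/s
Steady-state rate R = (F_in − F_out)/L = (722.63 − 261.62) / 266000 m = 1.733e-03 mm/s.
R = 1.733e-03 × 3600 = 6.24 mm/hr.

R ≈ 6.24 mm/hr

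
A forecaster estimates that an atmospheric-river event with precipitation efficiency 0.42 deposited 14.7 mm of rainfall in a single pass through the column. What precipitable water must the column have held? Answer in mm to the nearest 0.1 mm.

PW = rainfall / ε = 14.7 / 0.42 = 35.0 mm.

PW ≈ 35.0 mm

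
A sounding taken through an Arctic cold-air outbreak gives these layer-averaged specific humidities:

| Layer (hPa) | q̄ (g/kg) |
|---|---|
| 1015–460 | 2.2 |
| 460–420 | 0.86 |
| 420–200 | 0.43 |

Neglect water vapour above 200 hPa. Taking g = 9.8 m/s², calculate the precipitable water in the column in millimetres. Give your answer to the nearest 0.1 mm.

Precipitable water is the column-integrated vapour mass per unit area: PW = (1/g) Σ q̄ Δp, with q in kg/kg and Δp in Pa (1 kg/m² of water = 1 mm).
Layer 1015–460 hPa: Δp = 555 hPa = 55500 Pa, q̄ = 0.0022 kg/kg → 0.0022 × 55500 / 9.8 = 12.46 mm
Layer 460–420 hPa: Δp = 40 hPa = 4000 Pa, q̄ = 0.00086 kg/kg → 0.00086 × 4000 / 9.8 = 0.35 mm
Layer 420–200 hPa: Δp = 220 hPa = 22000 Pa, q̄ = 0.00043 kg/kg → 0.00043 × 22000 / 9.8 = 0.97 mm
PW = 12.46 + 0.35 + 0.97 = 13.78 ≈ 13.8 mm.

PW ≈ 13.8 mm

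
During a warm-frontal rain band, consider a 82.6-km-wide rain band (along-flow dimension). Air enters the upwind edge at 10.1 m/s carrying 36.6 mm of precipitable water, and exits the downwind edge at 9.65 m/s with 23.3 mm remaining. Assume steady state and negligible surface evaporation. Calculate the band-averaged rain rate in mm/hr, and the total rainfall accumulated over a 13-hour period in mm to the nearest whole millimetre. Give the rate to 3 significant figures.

R ≈ 6.31 mm/hr; total ≈ 82 mm

Column moisture flux per unit crosswind length is F = V × PW.
Inflow: F_in = 10.1 × 36.6 = 369.66 mm·m/s
Outflow: F_out = 9.65 × 23.3 = 224.845 mm·m/s
Steady-state rate R = (F_in − F_out)/L = (369.66 − 224.845) / 82600 m = 1.753e-03 mm/s.
R = 1.753e-03 × 3600 = 6.31 mm/hr.
Over 13 h: total = 6.31 × 13 = 82.03 ≈ 82 mm.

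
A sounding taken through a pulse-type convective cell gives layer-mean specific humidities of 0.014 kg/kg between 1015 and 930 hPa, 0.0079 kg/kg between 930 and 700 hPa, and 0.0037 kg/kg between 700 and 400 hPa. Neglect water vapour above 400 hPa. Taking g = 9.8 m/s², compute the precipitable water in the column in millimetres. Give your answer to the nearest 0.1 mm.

Precipitable water is the column-integrated vapour mass per unit area: PW = (1/g) Σ q̄ Δp, with q in kg/kg and Δp in Pa (1 kg/m² of water = 1 mm).
Layer 1015–930 hPa: Δp = 85 hPa = 8500 Pa, q̄ = 0.014 kg/kg → 0.014 × 8500 / 9.8 = 12.14 mm
Layer 930–700 hPa: Δp = 230 hPa = 23000 Pa, q̄ = 0.0079 kg/kg → 0.0079 × 23000 / 9.8 = 18.54 mm
Layer 700–400 hPa: Δp = 300 hPa = 30000 Pa, q̄ = 0.0037 kg/kg → 0.0037 × 30000 / 9.8 = 11.33 mm
PW = 12.14 + 18.54 + 11.33 = 42.01 ≈ 42.0 mm.

PW ≈ 42.0 mm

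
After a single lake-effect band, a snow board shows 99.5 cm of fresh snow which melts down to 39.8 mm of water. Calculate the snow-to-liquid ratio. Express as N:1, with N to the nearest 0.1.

Ratio = snow depth / SWE = 995 mm / 39.8 mm = 25.0, i.e. 25.0:1.

ratio ≈ 25.0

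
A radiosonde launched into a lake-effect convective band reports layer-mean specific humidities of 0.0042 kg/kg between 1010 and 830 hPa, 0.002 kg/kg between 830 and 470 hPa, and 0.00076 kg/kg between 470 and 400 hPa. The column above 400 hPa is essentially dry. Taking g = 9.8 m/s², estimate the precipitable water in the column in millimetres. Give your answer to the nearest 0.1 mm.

Precipitable water is the column-integrated vapour mass per unit area: PW = (1/g) Σ q̄ Δp, with q in kg/kg and Δp in Pa (1 kg/m² of water = 1 mm).
Layer 1010–830 hPa: Δp = 180 hPa = 18000 Pa, q̄ = 0.0042 kg/kg → 0.0042 × 18000 / 9.8 = 7.71 mm
Layer 830–470 hPa: Δp = 360 hPa = 36000 Pa, q̄ = 0.002 kg/kg → 0.002 × 36000 / 9.8 = 7.35 mm
Layer 470–400 hPa: Δp = 70 hPa = 7000 Pa, q̄ = 0.00076 kg/kg → 0.00076 × 7000 / 9.8 = 0.54 mm
PW = 7.71 + 7.35 + 0.54 = 15.60 ≈ 15.6 mm.

PW ≈ 15.6 mm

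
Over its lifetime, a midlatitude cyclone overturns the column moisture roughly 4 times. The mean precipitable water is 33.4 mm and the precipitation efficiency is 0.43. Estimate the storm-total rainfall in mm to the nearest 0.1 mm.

Each cycle deposits ε × PW = 0.43 × 33.4 = 14.362 mm.
Over 4 cycles: 4 × 14.362 = 57.4 mm.

rainfall ≈ 57.4 mm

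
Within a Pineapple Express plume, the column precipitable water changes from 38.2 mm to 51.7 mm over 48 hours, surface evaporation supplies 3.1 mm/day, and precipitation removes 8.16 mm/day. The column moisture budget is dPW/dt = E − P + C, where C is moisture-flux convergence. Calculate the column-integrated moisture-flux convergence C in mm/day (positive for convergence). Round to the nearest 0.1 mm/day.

dPW/dt = (51.7 − 38.2) mm / (48/24 day) = +6.750 mm/day.
C = dPW/dt − E + P = (+6.750) − 3.1 + 8.16 = 11.8 mm/day.

C ≈ 11.8 mm/day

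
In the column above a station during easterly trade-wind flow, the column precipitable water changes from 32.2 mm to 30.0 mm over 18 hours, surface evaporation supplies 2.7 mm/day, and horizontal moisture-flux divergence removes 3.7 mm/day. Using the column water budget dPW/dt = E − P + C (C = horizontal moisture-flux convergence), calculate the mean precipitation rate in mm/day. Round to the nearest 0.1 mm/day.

P ≈ 1.9 mm/day

dPW/dt = (30.0 − 32.2) mm / (18/24 day) = -2.933 mm/day.
P = E + C − dPW/dt = 2.7 + (-3.7) − (-2.933) = 1.9 mm/day.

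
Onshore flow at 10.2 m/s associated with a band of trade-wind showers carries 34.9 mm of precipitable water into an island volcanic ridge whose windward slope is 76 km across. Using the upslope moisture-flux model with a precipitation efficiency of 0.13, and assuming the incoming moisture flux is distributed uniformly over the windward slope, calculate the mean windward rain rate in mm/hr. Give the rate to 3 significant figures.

Incoming column moisture flux per unit ridge length: F = V × PW = 10.2 × 34.9 = 355.98 mm·m/s.
Spread over the 76 km slope with efficiency ε = 0.13: R = ε·F/W = 0.13 × 355.98 / 76000 m = 6.089e-04 mm/s.
R = 6.089e-04 × 3600 = 2.19 mm/hr.

R ≈ 2.19 mm/hr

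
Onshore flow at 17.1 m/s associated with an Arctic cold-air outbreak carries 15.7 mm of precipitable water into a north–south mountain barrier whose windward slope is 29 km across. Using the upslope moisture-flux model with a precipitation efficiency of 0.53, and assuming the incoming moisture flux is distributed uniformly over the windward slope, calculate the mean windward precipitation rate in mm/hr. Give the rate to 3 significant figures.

R ≈ 17.7 mm/hr

Incoming column moisture flux per unit ridge length: F = V × PW = 17.1 × 15.7 = 268.47 mm·m/s.
Spread over the 29 km slope with efficiency ε = 0.53: R = ε·F/W = 0.53 × 268.47 / 29000 m = 4.907e-03 mm/s.
R = 4.907e-03 × 3600 = 17.7 mm/hr.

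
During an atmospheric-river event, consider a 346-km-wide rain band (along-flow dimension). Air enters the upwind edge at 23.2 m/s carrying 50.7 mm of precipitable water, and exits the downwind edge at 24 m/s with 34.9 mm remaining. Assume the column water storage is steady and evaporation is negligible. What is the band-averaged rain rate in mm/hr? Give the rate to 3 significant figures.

R ≈ 3.52 mm/hr

Column moisture flux per unit crosswind length is F = V × PW.
Inflow: F_in = 23.2 × 50.7 = 1176.24 mm·m/s
Outflow: F_out = 24 × 34.9 = 837.6 mm·m/s
Steady-state rate R = (F_in − F_out)/L = (1176.24 − 837.6) / 346000 m = 9.787e-04 mm/s.
R = 9.787e-04 × 3600 = 3.52 mm/hr.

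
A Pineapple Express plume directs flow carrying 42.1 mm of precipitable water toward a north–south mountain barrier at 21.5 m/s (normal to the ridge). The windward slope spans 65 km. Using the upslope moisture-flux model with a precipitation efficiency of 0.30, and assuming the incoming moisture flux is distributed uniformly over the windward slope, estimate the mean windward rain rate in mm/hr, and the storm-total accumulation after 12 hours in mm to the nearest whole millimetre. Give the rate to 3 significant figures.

Incoming column moisture flux per unit ridge length: F = V × PW = 21.5 × 42.1 = 905.15 mm·m/s.
Spread over the 65 km slope with efficiency ε = 0.30: R = ε·F/W = 0.30 × 905.15 / 65000 m = 4.178e-03 mm/s.
R = 4.178e-03 × 3600 = 15.0 mm/hr.
Over 12 h: total = 15.0 × 12 = 180 mm.

R ≈ 15.0 mm/hr; total ≈ 180 mm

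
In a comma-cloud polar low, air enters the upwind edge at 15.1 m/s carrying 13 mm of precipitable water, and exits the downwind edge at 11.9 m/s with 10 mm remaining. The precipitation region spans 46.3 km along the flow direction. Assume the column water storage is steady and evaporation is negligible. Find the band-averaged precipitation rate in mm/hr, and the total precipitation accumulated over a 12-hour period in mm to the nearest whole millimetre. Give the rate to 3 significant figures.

Column moisture flux per unit crosswind length is F = V × PW.
Inflow: F_in = 15.1 × 13 = 196.3 mm·m/s
Outflow: F_out = 11.9 × 10 = 119 mm·m/s
Steady-state rate R = (F_in − F_out)/L = (196.3 − 119) / 46300 m = 1.670e-03 mm/s.
R = 1.670e-03 × 3600 = 6.01 mm/hr.
Over 12 h: total = 6.01 × 12 = 72.12 ≈ 72 mm.

R ≈ 6.01 mm/hr; total ≈ 72 mm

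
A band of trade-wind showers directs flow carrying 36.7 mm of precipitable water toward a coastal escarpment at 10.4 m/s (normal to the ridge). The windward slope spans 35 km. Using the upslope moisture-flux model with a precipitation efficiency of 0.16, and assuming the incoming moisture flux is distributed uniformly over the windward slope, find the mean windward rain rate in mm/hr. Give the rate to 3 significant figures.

Incoming column moisture flux per unit ridge length: F = V × PW = 10.4 × 36.7 = 381.68 mm·m/s.
Spread over the 35 km slope with efficiency ε = 0.16: R = ε·F/W = 0.16 × 381.68 / 35000 m = 1.745e-03 mm/s.
R = 1.745e-03 × 3600 = 6.28 mm/hr.

R ≈ 6.28 mm/hr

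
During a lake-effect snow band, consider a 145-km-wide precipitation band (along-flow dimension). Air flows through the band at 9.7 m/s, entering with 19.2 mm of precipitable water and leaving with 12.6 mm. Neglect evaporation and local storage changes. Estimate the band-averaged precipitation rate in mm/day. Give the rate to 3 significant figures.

Column moisture flux per unit crosswind length is F = V × PW.
Inflow: F_in = 9.7 × 19.2 = 186.24 mm·m/s
Outflow: F_out = 9.7 × 12.6 = 122.22 mm·m/s
Steady-state rate R = (F_in − F_out)/L = (186.24 − 122.22) / 145000 m = 4.415e-04 mm/s.
R = 4.415e-04 × 3600 × 24 = 38.1 mm/day.

R ≈ 38.1 mm/day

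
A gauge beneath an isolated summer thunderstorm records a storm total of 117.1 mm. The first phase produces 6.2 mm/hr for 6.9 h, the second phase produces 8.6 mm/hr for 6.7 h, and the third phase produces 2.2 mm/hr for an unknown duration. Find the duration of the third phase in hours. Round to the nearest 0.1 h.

duration ≈ 7.6 h

Known phases: 6.2 × 6.9 + 8.6 × 6.7 = 42.78 + 57.62 = 100.4 mm.
Remaining depth = 117.1 − 100.4 = 16.7 mm.
Duration = 16.7 / 2.2 = 7.6 h.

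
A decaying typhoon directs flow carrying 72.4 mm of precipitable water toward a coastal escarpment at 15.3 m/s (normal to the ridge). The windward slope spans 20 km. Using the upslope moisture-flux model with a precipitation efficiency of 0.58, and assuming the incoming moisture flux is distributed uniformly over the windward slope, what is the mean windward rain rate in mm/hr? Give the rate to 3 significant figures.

Incoming column moisture flux per unit ridge length: F = V × PW = 15.3 × 72.4 = 1107.72 mm·m/s.
Spread over the 20 km slope with efficiency ε = 0.58: R = ε·F/W = 0.58 × 1107.72 / 20000 m = 3.212e-02 mm/s.
R = 3.212e-02 × 3600 = 116 mm/hr.

R ≈ 116 mm/hr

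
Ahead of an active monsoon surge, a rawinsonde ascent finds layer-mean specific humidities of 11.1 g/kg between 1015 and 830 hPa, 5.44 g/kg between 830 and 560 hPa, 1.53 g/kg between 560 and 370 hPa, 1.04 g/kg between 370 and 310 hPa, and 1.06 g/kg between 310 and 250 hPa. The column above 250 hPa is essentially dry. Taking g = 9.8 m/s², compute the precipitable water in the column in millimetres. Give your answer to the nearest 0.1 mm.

PW ≈ 40.2 mm

Precipitable water is the column-integrated vapour mass per unit area: PW = (1/g) Σ q̄ Δp, with q in kg/kg and Δp in Pa (1 kg/m² of water = 1 mm).
Layer 1015–830 hPa: Δp = 185 hPa = 18500 Pa, q̄ = 0.0111 kg/kg → 0.0111 × 18500 / 9.8 = 20.95 mm
Layer 830–560 hPa: Δp = 270 hPa = 27000 Pa, q̄ = 0.00544 kg/kg → 0.00544 × 27000 / 9.8 = 14.99 mm
Layer 560–370 hPa: Δp = 190 hPa = 19000 Pa, q̄ = 0.00153 kg/kg → 0.00153 × 19000 / 9.8 = 2.97 mm
Layer 370–310 hPa: Δp = 60 hPa = 6000 Pa, q̄ = 0.00104 kg/kg → 0.00104 × 6000 / 9.8 = 0.64 mm
Layer 310–250 hPa: Δp = 60 hPa = 6000 Pa, q̄ = 0.00106 kg/kg → 0.00106 × 6000 / 9.8 = 0.65 mm
PW = 20.95 + 14.99 + 2.97 + 0.64 + 0.65 = 40.20 ≈ 40.2 mm.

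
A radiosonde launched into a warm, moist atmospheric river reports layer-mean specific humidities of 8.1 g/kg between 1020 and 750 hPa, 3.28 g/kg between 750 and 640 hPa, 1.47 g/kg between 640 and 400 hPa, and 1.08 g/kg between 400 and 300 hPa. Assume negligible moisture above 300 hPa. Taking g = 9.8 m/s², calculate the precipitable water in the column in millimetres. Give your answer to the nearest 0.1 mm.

PW ≈ 30.7 mm

Precipitable water is the column-integrated vapour mass per unit area: PW = (1/g) Σ q̄ Δp, with q in kg/kg and Δp in Pa (1 kg/m² of water = 1 mm).
Layer 1020–750 hPa: Δp = 270 hPa = 27000 Pa, q̄ = 0.0081 kg/kg → 0.0081 × 27000 / 9.8 = 22.32 mm
Layer 750–640 hPa: Δp = 110 hPa = 11000 Pa, q̄ = 0.00328 kg/kg → 0.00328 × 11000 / 9.8 = 3.68 mm
Layer 640–400 hPa: Δp = 240 hPa = 24000 Pa, q̄ = 0.00147 kg/kg → 0.00147 × 24000 / 9.8 = 3.60 mm
Layer 400–300 hPa: Δp = 100 hPa = 10000 Pa, q̄ = 0.00108 kg/kg → 0.00108 × 10000 / 9.8 = 1.10 mm
PW = 22.32 + 3.68 + 3.60 + 1.10 = 30.70 ≈ 30.7 mm.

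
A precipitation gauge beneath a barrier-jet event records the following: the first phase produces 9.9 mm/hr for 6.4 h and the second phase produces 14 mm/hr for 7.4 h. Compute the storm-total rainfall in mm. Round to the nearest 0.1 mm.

Total = Σ Rᵢ Δtᵢ = 9.9 × 6.4 + 14 × 7.4
      = 63.36 + 103.6 = 167.0 mm.

total ≈ 167.0 mm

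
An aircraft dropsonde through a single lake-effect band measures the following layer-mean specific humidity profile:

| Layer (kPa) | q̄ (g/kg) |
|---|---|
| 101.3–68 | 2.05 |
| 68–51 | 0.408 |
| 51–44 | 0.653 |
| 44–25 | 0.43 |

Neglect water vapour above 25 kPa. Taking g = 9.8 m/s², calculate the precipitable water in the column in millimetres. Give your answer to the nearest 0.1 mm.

Precipitable water is the column-integrated vapour mass per unit area: PW = (1/g) Σ q̄ Δp, with q in kg/kg and Δp in Pa (1 kg/m² of water = 1 mm).
Layer 101.3–68 kPa: Δp = 333 hPa = 33300 Pa, q̄ = 0.00205 kg/kg → 0.00205 × 33300 / 9.8 = 6.97 mm
Layer 68–51 kPa: Δp = 170 hPa = 17000 Pa, q̄ = 0.000408 kg/kg → 0.000408 × 17000 / 9.8 = 0.71 mm
Layer 51–44 kPa: Δp = 70 hPa = 7000 Pa, q̄ = 0.000653 kg/kg → 0.000653 × 7000 / 9.8 = 0.47 mm
Layer 44–25 kPa: Δp = 190 hPa = 19000 Pa, q̄ = 0.00043 kg/kg → 0.00043 × 19000 / 9.8 = 0.83 mm
PW = 6.97 + 0.71 + 0.47 + 0.83 = 8.98 ≈ 9.0 mm.

PW ≈ 9.0 mm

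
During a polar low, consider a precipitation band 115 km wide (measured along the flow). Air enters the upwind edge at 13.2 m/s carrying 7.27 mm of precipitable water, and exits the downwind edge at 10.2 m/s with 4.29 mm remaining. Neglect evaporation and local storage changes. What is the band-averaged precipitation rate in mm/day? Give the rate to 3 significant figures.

Column moisture flux per unit crosswind length is F = V × PW.
Inflow: F_in = 13.2 × 7.27 = 95.964 mm·m/s
Outflow: F_out = 10.2 × 4.29 = 43.758 mm·m/s
Steady-state rate R = (F_in − F_out)/L = (95.964 − 43.758) / 115000 m = 4.540e-04 mm/s.
R = 4.540e-04 × 3600 × 24 = 39.2 mm/day.

R ≈ 39.2 mm/day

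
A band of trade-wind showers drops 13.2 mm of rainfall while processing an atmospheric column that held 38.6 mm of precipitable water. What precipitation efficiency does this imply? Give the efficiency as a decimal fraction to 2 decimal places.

ε ≈ 0.34

ε = rainfall / PW = 13.2 / 38.6 = 0.34.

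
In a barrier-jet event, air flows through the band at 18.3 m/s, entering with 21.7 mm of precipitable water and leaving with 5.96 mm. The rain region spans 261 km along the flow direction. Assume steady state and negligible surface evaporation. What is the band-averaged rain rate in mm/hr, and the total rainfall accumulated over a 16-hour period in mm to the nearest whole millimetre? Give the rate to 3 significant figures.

R ≈ 3.97 mm/hr; total ≈ 64 mm

Column moisture flux per unit crosswind length is F = V × PW.
Inflow: F_in = 18.3 × 21.7 = 397.11 mm·m/s
Outflow: F_out = 18.3 × 5.96 = 109.068 mm·m/s
Steady-state rate R = (F_in − F_out)/L = (397.11 − 109.068) / 261000 m = 1.104e-03 mm/s.
R = 1.104e-03 × 3600 = 3.97 mm/hr.
Over 16 h: total = 3.97 × 16 = 63.52 ≈ 64 mm.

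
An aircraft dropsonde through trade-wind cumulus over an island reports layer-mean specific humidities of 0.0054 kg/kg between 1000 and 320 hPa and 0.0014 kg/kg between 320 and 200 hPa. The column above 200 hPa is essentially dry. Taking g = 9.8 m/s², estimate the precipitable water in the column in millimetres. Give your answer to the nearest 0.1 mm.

Precipitable water is the column-integrated vapour mass per unit area: PW = (1/g) Σ q̄ Δp, with q in kg/kg and Δp in Pa (1 kg/m² of water = 1 mm).
Layer 1000–320 hPa: Δp = 680 hPa = 68000 Pa, q̄ = 0.0054 kg/kg → 0.0054 × 68000 / 9.8 = 37.47 mm
Layer 320–200 hPa: Δp = 120 hPa = 12000 Pa, q̄ = 0.0014 kg/kg → 0.0014 × 12000 / 9.8 = 1.71 mm
PW = 37.47 + 1.71 = 39.18 ≈ 39.2 mm.

PW ≈ 39.2 mm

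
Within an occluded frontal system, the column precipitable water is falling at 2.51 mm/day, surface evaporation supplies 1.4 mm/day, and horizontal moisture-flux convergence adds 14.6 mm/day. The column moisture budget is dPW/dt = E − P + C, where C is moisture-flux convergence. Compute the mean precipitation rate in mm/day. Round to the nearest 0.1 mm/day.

P ≈ 18.5 mm/day

dPW/dt = -2.51 mm/day.
P = E + C − dPW/dt = 1.4 + (14.6) − (-2.51) = 18.5 mm/day.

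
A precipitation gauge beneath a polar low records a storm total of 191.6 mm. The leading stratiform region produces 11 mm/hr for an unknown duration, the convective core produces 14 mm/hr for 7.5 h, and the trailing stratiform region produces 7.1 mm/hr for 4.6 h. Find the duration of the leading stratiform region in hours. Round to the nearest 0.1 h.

duration ≈ 4.9 h

Known phases: 14 × 7.5 + 7.1 × 4.6 = 105 + 32.66 = 137.66 mm.
Remaining depth = 191.6 − 137.66 = 53.94 mm.
Duration = 53.94 / 11 = 4.9 h.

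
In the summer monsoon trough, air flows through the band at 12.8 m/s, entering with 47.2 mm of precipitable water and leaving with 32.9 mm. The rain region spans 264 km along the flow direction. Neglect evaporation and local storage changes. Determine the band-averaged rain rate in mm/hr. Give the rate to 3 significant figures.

Column moisture flux per unit crosswind length is F = V × PW.
Inflow: F_in = 12.8 × 47.2 = 604.16 mm·m/s
Outflow: F_out = 12.8 × 32.9 = 421.12 mm·m/s
Steady-state rate R = (F_in − F_out)/L = (604.16 − 421.12) / 264000 m = 6.933e-04 mm/s.
R = 6.933e-04 × 3600 = 2.50 mm/hr.

R ≈ 2.50 mm/hr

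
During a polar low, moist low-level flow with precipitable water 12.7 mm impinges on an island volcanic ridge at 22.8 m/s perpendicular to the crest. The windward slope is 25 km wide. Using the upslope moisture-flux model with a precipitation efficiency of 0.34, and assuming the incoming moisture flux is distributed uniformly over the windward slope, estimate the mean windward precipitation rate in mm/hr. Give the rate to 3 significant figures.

Incoming column moisture flux per unit ridge length: F = V × PW = 22.8 × 12.7 = 289.56 mm·m/s.
Spread over the 25 km slope with efficiency ε = 0.34: R = ε·F/W = 0.34 × 289.56 / 25000 m = 3.938e-03 mm/s.
R = 3.938e-03 × 3600 = 14.2 mm/hr.

R ≈ 14.2 mm/hr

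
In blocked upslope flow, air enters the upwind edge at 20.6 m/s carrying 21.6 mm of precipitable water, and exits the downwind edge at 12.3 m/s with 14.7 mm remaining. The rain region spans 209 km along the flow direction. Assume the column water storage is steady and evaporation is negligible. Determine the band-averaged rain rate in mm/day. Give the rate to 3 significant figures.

R ≈ 109 mm/day

Column moisture flux per unit crosswind length is F = V × PW.
Inflow: F_in = 20.6 × 21.6 = 444.96 mm·m/s
Outflow: F_out = 12.3 × 14.7 = 180.81 mm·m/s
Steady-state rate R = (F_in − F_out)/L = (444.96 − 180.81) / 209000 m = 1.264e-03 mm/s.
R = 1.264e-03 × 3600 × 24 = 109 mm/day.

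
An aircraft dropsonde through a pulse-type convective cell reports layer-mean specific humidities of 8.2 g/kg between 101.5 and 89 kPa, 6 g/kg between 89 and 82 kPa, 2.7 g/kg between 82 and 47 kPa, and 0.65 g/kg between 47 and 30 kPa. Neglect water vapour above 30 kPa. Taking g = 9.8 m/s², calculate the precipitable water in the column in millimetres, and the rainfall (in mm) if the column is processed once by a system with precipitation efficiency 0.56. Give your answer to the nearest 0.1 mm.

Precipitable water is the column-integrated vapour mass per unit area: PW = (1/g) Σ q̄ Δp, with q in kg/kg and Δp in Pa (1 kg/m² of water = 1 mm).
Layer 101.5–89 kPa: Δp = 125 hPa = 12500 Pa, q̄ = 0.0082 kg/kg → 0.0082 × 12500 / 9.8 = 10.46 mm
Layer 89–82 kPa: Δp = 70 hPa = 7000 Pa, q̄ = 0.006 kg/kg → 0.006 × 7000 / 9.8 = 4.29 mm
Layer 82–47 kPa: Δp = 350 hPa = 35000 Pa, q̄ = 0.0027 kg/kg → 0.0027 × 35000 / 9.8 = 9.64 mm
Layer 47–30 kPa: Δp = 170 hPa = 17000 Pa, q̄ = 0.00065 kg/kg → 0.00065 × 17000 / 9.8 = 1.13 mm
PW = 10.46 + 4.29 + 9.64 + 1.13 = 25.52 ≈ 25.5 mm.
Rainfall = ε × PW = 0.56 × 25.5 = 14.3 mm.

PW ≈ 25.5 mm; rainfall ≈ 14.3 mm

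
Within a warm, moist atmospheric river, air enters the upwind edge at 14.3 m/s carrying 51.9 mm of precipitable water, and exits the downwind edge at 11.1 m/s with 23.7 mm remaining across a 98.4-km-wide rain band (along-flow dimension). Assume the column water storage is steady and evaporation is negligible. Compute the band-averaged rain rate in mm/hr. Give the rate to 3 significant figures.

Column moisture flux per unit crosswind length is F = V × PW.
Inflow: F_in = 14.3 × 51.9 = 742.17 mm·m/s
Outflow: F_out = 11.1 × 23.7 = 263.07 mm·m/s
Steady-state rate R = (F_in − F_out)/L = (742.17 − 263.07) / 98400 m = 4.869e-03 mm/s.
R = 4.869e-03 × 3600 = 17.5 mm/hr.

R ≈ 17.5 mm/hr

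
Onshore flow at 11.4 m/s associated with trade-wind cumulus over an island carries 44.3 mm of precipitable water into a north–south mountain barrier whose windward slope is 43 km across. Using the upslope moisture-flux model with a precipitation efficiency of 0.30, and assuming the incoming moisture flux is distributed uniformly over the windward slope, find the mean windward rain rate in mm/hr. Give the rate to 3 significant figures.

Incoming column moisture flux per unit ridge length: F = V × PW = 11.4 × 44.3 = 505.02 mm·m/s.
Spread over the 43 km slope with efficiency ε = 0.30: R = ε·F/W = 0.30 × 505.02 / 43000 m = 3.523e-03 mm/s.
R = 3.523e-03 × 3600 = 12.7 mm/hr.

R ≈ 12.7 mm/hr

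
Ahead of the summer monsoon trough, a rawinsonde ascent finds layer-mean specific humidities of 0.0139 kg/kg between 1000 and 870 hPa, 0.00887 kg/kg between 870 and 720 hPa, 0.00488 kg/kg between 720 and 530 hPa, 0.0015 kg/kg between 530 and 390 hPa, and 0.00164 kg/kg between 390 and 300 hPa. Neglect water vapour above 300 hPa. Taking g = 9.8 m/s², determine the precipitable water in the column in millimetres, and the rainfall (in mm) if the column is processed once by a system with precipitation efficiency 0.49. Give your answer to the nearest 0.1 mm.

Precipitable water is the column-integrated vapour mass per unit area: PW = (1/g) Σ q̄ Δp, with q in kg/kg and Δp in Pa (1 kg/m² of water = 1 mm).
Layer 1000–870 hPa: Δp = 130 hPa = 13000 Pa, q̄ = 0.0139 kg/kg → 0.0139 × 13000 / 9.8 = 18.44 mm
Layer 870–720 hPa: Δp = 150 hPa = 15000 Pa, q̄ = 0.00887 kg/kg → 0.00887 × 15000 / 9.8 = 13.58 mm
Layer 720–530 hPa: Δp = 190 hPa = 19000 Pa, q̄ = 0.00488 kg/kg → 0.00488 × 19000 / 9.8 = 9.46 mm
Layer 530–390 hPa: Δp = 140 hPa = 14000 Pa, q̄ = 0.0015 kg/kg → 0.0015 × 14000 / 9.8 = 2.14 mm
Layer 390–300 hPa: Δp = 90 hPa = 9000 Pa, q̄ = 0.00164 kg/kg → 0.00164 × 9000 / 9.8 = 1.51 mm
PW = 18.44 + 13.58 + 9.46 + 2.14 + 1.51 = 45.13 ≈ 45.1 mm.
Rainfall = ε × PW = 0.49 × 45.1 = 22.1 mm.

PW ≈ 45.1 mm; rainfall ≈ 22.1 mm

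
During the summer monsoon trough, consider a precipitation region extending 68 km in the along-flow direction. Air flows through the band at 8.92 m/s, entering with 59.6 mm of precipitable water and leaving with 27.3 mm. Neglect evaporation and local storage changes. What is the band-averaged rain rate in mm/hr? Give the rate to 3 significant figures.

Column moisture flux per unit crosswind length is F = V × PW.
Inflow: F_in = 8.92 × 59.6 = 531.632 mm·m/s
Outflow: F_out = 8.92 × 27.3 = 243.516 mm·m/s
Steady-state rate R = (F_in − F_out)/L = (531.632 − 243.516) / 68000 m = 4.237e-03 mm/s.
R = 4.237e-03 × 3600 = 15.3 mm/hr.

R ≈ 15.3 mm/hr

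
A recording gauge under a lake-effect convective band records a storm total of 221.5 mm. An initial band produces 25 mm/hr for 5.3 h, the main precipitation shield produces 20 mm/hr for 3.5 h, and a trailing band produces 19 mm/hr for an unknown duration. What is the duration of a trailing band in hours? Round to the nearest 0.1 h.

duration ≈ 1.0 h

Known phases: 25 × 5.3 + 20 × 3.5 = 132.5 + 70 = 202.5 mm.
Remaining depth = 221.5 − 202.5 = 19 mm.
Duration = 19 / 19 = 1.0 h.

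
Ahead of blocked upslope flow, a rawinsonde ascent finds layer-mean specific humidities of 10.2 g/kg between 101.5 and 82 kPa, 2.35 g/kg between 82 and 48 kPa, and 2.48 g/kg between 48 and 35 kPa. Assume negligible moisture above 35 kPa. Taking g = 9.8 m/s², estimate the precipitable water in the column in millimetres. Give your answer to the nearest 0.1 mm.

Precipitable water is the column-integrated vapour mass per unit area: PW = (1/g) Σ q̄ Δp, with q in kg/kg and Δp in Pa (1 kg/m² of water = 1 mm).
Layer 101.5–82 kPa: Δp = 195 hPa = 19500 Pa, q̄ = 0.0102 kg/kg → 0.0102 × 19500 / 9.8 = 20.30 mm
Layer 82–48 kPa: Δp = 340 hPa = 34000 Pa, q̄ = 0.00235 kg/kg → 0.00235 × 34000 / 9.8 = 8.15 mm
Layer 48–35 kPa: Δp = 130 hPa = 13000 Pa, q̄ = 0.00248 kg/kg → 0.00248 × 13000 / 9.8 = 3.29 mm
PW = 20.30 + 8.15 + 3.29 = 31.74 ≈ 31.7 mm.

PW ≈ 31.7 mm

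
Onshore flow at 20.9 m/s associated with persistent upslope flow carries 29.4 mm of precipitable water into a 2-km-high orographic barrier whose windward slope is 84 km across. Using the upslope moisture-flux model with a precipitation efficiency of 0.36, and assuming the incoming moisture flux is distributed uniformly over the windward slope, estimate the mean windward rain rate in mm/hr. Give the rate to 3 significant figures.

Incoming column moisture flux per unit ridge length: F = V × PW = 20.9 × 29.4 = 614.46 mm·m/s.
Spread over the 84 km slope with efficiency ε = 0.36: R = ε·F/W = 0.36 × 614.46 / 84000 m = 2.633e-03 mm/s.
R = 2.633e-03 × 3600 = 9.48 mm/hr.

R ≈ 9.48 mm/hr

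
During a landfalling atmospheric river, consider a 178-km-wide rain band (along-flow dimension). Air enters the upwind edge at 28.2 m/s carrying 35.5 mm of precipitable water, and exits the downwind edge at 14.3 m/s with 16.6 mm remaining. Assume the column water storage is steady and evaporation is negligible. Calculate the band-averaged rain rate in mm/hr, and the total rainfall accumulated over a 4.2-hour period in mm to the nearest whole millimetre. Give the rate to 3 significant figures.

Column moisture flux per unit crosswind length is F = V × PW.
Inflow: F_in = 28.2 × 35.5 = 1001.1 mm·m/s
Outflow: F_out = 14.3 × 16.6 = 237.38 mm·m/s
Steady-state rate R = (F_in − F_out)/L = (1001.1 − 237.38) / 178000 m = 4.291e-03 mm/s.
R = 4.291e-03 × 3600 = 15.4 mm/hr.
Over 4.2 h: total = 15.4 × 4.2 = 64.68 ≈ 65 mm.

R ≈ 15.4 mm/hr; total ≈ 65 mm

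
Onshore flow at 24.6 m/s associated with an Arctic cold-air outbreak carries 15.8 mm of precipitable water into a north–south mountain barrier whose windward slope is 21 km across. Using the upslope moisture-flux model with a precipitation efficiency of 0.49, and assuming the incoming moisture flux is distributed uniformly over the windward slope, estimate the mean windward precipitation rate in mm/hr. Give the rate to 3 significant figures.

R ≈ 32.6 mm/hr

Incoming column moisture flux per unit ridge length: F = V × PW = 24.6 × 15.8 = 388.68 mm·m/s.
Spread over the 21 km slope with efficiency ε = 0.49: R = ε·F/W = 0.49 × 388.68 / 21000 m = 9.069e-03 mm/s.
R = 9.069e-03 × 3600 = 32.6 mm/hr.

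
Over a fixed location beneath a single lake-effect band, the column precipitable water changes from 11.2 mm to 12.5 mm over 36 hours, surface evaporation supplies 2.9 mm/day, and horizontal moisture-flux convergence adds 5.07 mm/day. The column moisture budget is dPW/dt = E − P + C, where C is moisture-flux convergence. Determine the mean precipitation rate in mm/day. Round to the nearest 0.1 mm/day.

P ≈ 7.1 mm/day

dPW/dt = (12.5 − 11.2) mm / (36/24 day) = +0.867 mm/day.
P = E + C − dPW/dt = 2.9 + (5.07) − (+0.867) = 7.1 mm/day.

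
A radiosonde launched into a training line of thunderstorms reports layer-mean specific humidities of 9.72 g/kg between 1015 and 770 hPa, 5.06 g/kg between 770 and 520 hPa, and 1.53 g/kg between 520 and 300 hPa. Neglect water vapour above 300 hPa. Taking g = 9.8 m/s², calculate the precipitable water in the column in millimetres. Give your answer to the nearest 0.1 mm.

Precipitable water is the column-integrated vapour mass per unit area: PW = (1/g) Σ q̄ Δp, with q in kg/kg and Δp in Pa (1 kg/m² of water = 1 mm).
Layer 1015–770 hPa: Δp = 245 hPa = 24500 Pa, q̄ = 0.00972 kg/kg → 0.00972 × 24500 / 9.8 = 24.30 mm
Layer 770–520 hPa: Δp = 250 hPa = 25000 Pa, q̄ = 0.00506 kg/kg → 0.00506 × 25000 / 9.8 = 12.91 mm
Layer 520–300 hPa: Δp = 220 hPa = 22000 Pa, q̄ = 0.00153 kg/kg → 0.00153 × 22000 / 9.8 = 3.43 mm
PW = 24.30 + 12.91 + 3.43 = 40.64 ≈ 40.6 mm.

PW ≈ 40.6 mm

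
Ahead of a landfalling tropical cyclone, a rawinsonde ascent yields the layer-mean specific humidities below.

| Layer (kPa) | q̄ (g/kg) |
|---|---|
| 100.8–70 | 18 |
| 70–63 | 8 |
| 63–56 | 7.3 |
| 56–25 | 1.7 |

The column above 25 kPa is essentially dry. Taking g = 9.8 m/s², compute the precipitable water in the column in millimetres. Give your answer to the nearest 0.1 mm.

PW ≈ 72.9 mm

Precipitable water is the column-integrated vapour mass per unit area: PW = (1/g) Σ q̄ Δp, with q in kg/kg and Δp in Pa (1 kg/m² of water = 1 mm).
Layer 100.8–70 kPa: Δp = 308 hPa = 30800 Pa, q̄ = 0.018 kg/kg → 0.018 × 30800 / 9.8 = 56.57 mm
Layer 70–63 kPa: Δp = 70 hPa = 7000 Pa, q̄ = 0.008 kg/kg → 0.008 × 7000 / 9.8 = 5.71 mm
Layer 63–56 kPa: Δp = 70 hPa = 7000 Pa, q̄ = 0.0073 kg/kg → 0.0073 × 7000 / 9.8 = 5.21 mm
Layer 56–25 kPa: Δp = 310 hPa = 31000 Pa, q̄ = 0.0017 kg/kg → 0.0017 × 31000 / 9.8 = 5.38 mm
PW = 56.57 + 5.71 + 5.21 + 5.38 = 72.87 ≈ 72.9 mm.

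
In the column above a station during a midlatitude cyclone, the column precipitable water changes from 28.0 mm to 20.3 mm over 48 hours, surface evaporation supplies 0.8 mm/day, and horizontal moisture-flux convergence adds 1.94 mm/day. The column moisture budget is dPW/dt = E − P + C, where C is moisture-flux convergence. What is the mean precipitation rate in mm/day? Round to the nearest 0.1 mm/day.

dPW/dt = (20.3 − 28.0) mm / (48/24 day) = -3.850 mm/day.
P = E + C − dPW/dt = 0.8 + (1.94) − (-3.850) = 6.6 mm/day.

P ≈ 6.6 mm/day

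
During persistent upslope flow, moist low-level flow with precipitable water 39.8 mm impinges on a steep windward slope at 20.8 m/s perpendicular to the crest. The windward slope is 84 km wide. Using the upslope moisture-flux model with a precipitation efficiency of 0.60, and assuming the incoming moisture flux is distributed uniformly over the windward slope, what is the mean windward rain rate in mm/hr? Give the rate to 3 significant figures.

R ≈ 21.3 mm/hr

Incoming column moisture flux per unit ridge length: F = V × PW = 20.8 × 39.8 = 827.84 mm·m/s.
Spread over the 84 km slope with efficiency ε = 0.60: R = ε·F/W = 0.60 × 827.84 / 84000 m = 5.913e-03 mm/s.
R = 5.913e-03 × 3600 = 21.3 mm/hr.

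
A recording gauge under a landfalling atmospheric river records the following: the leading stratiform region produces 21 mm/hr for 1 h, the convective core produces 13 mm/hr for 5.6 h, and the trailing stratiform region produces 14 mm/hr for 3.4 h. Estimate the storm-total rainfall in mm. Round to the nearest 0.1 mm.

Total = Σ Rᵢ Δtᵢ = 21 × 1 + 13 × 5.6 + 14 × 3.4
      = 21 + 72.8 + 47.6 = 141.4 mm.

total ≈ 141.4 mm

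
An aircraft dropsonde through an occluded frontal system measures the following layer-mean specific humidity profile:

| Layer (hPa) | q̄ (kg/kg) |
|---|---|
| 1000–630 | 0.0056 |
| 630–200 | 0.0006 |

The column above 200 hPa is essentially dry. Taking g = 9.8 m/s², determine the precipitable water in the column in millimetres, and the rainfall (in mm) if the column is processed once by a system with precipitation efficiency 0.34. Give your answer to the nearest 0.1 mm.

PW ≈ 23.8 mm; rainfall ≈ 8.1 mm

Precipitable water is the column-integrated vapour mass per unit area: PW = (1/g) Σ q̄ Δp, with q in kg/kg and Δp in Pa (1 kg/m² of water = 1 mm).
Layer 1000–630 hPa: Δp = 370 hPa = 37000 Pa, q̄ = 0.0056 kg/kg → 0.0056 × 37000 / 9.8 = 21.14 mm
Layer 630–200 hPa: Δp = 430 hPa = 43000 Pa, q̄ = 0.0006 kg/kg → 0.0006 × 43000 / 9.8 = 2.63 mm
PW = 21.14 + 2.63 = 23.77 ≈ 23.8 mm.
Rainfall = ε × PW = 0.34 × 23.8 = 8.1 mm.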